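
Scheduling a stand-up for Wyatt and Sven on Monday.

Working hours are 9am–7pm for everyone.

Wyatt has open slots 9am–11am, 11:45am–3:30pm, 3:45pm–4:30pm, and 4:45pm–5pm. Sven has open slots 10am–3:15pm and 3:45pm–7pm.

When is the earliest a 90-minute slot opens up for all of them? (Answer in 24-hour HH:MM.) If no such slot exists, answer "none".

11:45

Wyatt ∩ Sven: 10:00–11:00, 11:45–15:15, 15:45–16:30, 16:45–17:00.
Windows ≥ 90 min: 11:45–15:15.
Earliest such window starts at 11:45.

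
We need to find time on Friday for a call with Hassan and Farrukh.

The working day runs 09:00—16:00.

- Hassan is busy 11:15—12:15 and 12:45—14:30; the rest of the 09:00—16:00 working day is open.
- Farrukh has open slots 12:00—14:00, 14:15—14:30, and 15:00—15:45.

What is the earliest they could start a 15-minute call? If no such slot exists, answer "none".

12:15

Hassan free within 09:00–16:00: 09:00–11:15, 12:15–12:45, 14:30–16:00.
Hassan ∩ Farrukh: 12:15–12:45, 15:00–15:45.
Windows ≥ 15 min: 12:15–12:45, 15:00–15:45.
Earliest such window starts at 12:15.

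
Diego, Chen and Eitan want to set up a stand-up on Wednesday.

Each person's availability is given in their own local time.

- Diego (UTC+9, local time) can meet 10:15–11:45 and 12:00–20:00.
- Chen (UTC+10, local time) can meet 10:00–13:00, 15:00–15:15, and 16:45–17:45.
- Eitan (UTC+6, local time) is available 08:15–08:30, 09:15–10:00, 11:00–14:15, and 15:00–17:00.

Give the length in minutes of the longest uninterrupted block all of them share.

60 minutes

Diego → UTC: 01:15–02:45, 03:00–11:00.
Chen → UTC: 00:00–03:00, 05:00–05:15, 06:45–07:45.
Eitan → UTC: 02:15–02:30, 03:15–04:00, 05:00–08:15, 09:00–11:00.
Diego ∩ Chen: 01:15–02:45, 05:00–05:15, 06:45–07:45.
Diego ∩ Chen ∩ Eitan: 02:15–02:30, 05:00–05:15, 06:45–07:45.
Common window lengths: 15, 15, 60 min; longest is 60.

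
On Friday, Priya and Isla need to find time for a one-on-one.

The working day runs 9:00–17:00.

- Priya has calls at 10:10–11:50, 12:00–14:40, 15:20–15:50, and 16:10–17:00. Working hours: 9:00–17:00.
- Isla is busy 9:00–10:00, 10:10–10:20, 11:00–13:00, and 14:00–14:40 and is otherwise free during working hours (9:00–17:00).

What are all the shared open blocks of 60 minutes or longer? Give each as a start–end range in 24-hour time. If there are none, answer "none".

Priya free within 09:00–17:00: 09:00–10:10, 11:50–12:00, 14:40–15:20, 15:50–16:10.
Isla free within 09:00–17:00: 10:00–10:10, 10:20–11:00, 13:00–14:00, 14:40–17:00.
Priya ∩ Isla: 10:00–10:10, 14:40–15:20, 15:50–16:10.
Windows ≥ 60 min: (none).

none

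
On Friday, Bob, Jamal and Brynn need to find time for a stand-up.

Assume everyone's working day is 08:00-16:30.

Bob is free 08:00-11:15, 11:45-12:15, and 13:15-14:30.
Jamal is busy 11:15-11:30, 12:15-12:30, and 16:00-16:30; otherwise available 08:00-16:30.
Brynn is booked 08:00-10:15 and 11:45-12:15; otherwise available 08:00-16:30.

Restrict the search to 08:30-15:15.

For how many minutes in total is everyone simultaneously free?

135 minutes

Jamal free within 08:00–16:30: 08:00–11:15, 11:30–12:15, 12:30–16:00.
Brynn free within 08:00–16:30: 10:15–11:45, 12:15–16:30.
Bob ∩ Jamal: 08:00–11:15, 11:45–12:15, 13:15–14:30.
Bob ∩ Jamal ∩ Brynn: 10:15–11:15, 13:15–14:30.
Restricted to 08:30–15:15: 10:15–11:15, 13:15–14:30.
Total common minutes: 60 + 75 = 135.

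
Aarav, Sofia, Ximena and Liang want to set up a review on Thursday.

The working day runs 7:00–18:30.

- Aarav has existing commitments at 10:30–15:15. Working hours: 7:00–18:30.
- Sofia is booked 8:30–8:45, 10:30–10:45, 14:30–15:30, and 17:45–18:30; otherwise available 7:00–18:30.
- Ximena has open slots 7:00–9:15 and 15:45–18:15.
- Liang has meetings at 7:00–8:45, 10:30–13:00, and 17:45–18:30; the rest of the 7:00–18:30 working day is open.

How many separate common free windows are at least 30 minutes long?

2

Aarav free within 07:00–18:30: 07:00–10:30, 15:15–18:30.
Sofia free within 07:00–18:30: 07:00–08:30, 08:45–10:30, 10:45–14:30, 15:30–17:45.
Liang free within 07:00–18:30: 08:45–10:30, 13:00–17:45.
Aarav ∩ Sofia: 07:00–08:30, 08:45–10:30, 15:30–17:45.
Aarav ∩ Sofia ∩ Ximena: 07:00–08:30, 08:45–09:15, 15:45–17:45.
Aarav ∩ Sofia ∩ Ximena ∩ Liang: 08:45–09:15, 15:45–17:45.
Windows ≥ 30 min: 08:45–09:15, 15:45–17:45.
That's 2 windows.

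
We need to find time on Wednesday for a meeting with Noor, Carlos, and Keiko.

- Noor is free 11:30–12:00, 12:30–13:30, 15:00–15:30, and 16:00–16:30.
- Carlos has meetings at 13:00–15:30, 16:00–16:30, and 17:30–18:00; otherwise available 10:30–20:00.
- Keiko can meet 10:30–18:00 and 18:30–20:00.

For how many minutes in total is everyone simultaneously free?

60 minutes

Carlos free within 10:30–20:00: 10:30–13:00, 15:30–16:00, 16:30–17:30, 18:00–20:00.
Noor ∩ Carlos: 11:30–12:00, 12:30–13:00.
Noor ∩ Carlos ∩ Keiko: 11:30–12:00, 12:30–13:00.
Total common minutes: 30 + 30 = 60.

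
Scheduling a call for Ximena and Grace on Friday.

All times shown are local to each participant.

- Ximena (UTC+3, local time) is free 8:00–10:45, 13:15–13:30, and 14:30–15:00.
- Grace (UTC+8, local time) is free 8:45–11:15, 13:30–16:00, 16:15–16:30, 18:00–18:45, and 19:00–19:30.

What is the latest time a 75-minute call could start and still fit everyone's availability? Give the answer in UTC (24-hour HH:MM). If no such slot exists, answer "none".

06:30

Ximena → UTC: 05:00–07:45, 10:15–10:30, 11:30–12:00.
Grace → UTC: 00:45–03:15, 05:30–08:00, 08:15–08:30, 10:00–10:45, 11:00–11:30.
Ximena ∩ Grace: 05:30–07:45, 10:15–10:30.
Windows ≥ 75 min: 05:30–07:45.
Latest start in the last window 05:30–07:45 is 07:45 − 75 min = 06:30.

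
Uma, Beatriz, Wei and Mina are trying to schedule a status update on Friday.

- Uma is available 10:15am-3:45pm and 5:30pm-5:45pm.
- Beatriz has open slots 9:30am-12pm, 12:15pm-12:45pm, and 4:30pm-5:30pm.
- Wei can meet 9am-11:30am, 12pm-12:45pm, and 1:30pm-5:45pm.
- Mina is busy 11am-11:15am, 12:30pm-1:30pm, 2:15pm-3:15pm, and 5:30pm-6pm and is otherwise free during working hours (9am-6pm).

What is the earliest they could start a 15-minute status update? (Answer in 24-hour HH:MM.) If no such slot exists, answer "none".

10:15

Mina free within 09:00–18:00: 09:00–11:00, 11:15–12:30, 13:30–14:15, 15:15–17:30.
Uma ∩ Beatriz: 10:15–12:00, 12:15–12:45.
Uma ∩ Beatriz ∩ Wei: 10:15–11:30, 12:15–12:45.
Uma ∩ Beatriz ∩ Wei ∩ Mina: 10:15–11:00, 11:15–11:30, 12:15–12:30.
Windows ≥ 15 min: 10:15–11:00, 11:15–11:30, 12:15–12:30.
Earliest such window starts at 10:15.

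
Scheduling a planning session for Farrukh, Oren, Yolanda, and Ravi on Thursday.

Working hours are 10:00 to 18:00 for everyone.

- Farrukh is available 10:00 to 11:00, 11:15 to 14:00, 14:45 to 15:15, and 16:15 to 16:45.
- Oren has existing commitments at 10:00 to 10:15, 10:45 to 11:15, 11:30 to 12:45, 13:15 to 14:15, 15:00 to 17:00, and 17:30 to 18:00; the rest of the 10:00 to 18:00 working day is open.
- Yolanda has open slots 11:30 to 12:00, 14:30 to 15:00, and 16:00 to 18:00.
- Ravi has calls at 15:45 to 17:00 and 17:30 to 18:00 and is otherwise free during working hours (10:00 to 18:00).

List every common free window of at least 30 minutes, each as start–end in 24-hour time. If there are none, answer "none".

Oren free within 10:00–18:00: 10:15–10:45, 11:15–11:30, 12:45–13:15, 14:15–15:00, 17:00–17:30.
Ravi free within 10:00–18:00: 10:00–15:45, 17:00–17:30.
Farrukh ∩ Oren: 10:15–10:45, 11:15–11:30, 12:45–13:15, 14:45–15:00.
Farrukh ∩ Oren ∩ Yolanda: 14:45–15:00.
Farrukh ∩ Oren ∩ Yolanda ∩ Ravi: 14:45–15:00.
Windows ≥ 30 min: (none).

none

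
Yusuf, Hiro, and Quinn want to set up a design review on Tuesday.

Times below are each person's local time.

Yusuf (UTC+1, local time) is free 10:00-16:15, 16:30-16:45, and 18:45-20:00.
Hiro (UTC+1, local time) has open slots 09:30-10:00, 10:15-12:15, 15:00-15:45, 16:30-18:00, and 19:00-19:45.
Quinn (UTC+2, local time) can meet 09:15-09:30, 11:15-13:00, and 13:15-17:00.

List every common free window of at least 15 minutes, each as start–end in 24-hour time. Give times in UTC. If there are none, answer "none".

Yusuf → UTC: 09:00–15:15, 15:30–15:45, 17:45–19:00.
Hiro → UTC: 08:30–09:00, 09:15–11:15, 14:00–14:45, 15:30–17:00, 18:00–18:45.
Quinn → UTC: 07:15–07:30, 09:15–11:00, 11:15–15:00.
Yusuf ∩ Hiro: 09:15–11:15, 14:00–14:45, 15:30–15:45, 18:00–18:45.
Yusuf ∩ Hiro ∩ Quinn: 09:15–11:00, 14:00–14:45.
Windows ≥ 15 min: 09:15–11:00, 14:00–14:45.

09:15–11:00, 14:00–14:45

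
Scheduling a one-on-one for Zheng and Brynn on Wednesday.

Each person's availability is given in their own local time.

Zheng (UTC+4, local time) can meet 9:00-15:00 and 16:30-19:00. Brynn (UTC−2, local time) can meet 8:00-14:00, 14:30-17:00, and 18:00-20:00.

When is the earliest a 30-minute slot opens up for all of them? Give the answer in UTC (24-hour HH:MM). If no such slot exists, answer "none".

10:00

Zheng → UTC: 05:00–11:00, 12:30–15:00.
Brynn → UTC: 10:00–16:00, 16:30–19:00, 20:00–22:00.
Zheng ∩ Brynn: 10:00–11:00, 12:30–15:00.
Windows ≥ 30 min: 10:00–11:00, 12:30–15:00.
Earliest such window starts at 10:00.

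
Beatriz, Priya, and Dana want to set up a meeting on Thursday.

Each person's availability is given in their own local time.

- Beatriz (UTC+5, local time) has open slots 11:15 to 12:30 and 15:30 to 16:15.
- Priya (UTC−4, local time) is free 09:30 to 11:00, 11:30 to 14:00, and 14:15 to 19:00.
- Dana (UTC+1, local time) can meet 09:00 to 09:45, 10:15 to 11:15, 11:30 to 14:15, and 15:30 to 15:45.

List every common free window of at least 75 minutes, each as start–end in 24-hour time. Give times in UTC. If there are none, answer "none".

none

Beatriz → UTC: 06:15–07:30, 10:30–11:15.
Priya → UTC: 13:30–15:00, 15:30–18:00, 18:15–23:00.
Dana → UTC: 08:00–08:45, 09:15–10:15, 10:30–13:15, 14:30–14:45.
Beatriz ∩ Priya: (none).
Beatriz ∩ Priya ∩ Dana: (none).
Windows ≥ 75 min: (none).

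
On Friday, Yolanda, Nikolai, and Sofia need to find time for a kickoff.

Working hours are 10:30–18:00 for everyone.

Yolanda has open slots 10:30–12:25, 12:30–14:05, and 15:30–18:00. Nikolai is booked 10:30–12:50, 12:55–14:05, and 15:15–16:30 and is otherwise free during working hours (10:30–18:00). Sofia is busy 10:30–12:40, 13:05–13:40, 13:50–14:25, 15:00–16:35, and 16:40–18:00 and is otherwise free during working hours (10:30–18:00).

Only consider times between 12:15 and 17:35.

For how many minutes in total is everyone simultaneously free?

10 minutes

Nikolai free within 10:30–18:00: 12:50–12:55, 14:05–15:15, 16:30–18:00.
Sofia free within 10:30–18:00: 12:40–13:05, 13:40–13:50, 14:25–15:00, 16:35–16:40.
Yolanda ∩ Nikolai: 12:50–12:55, 16:30–18:00.
Yolanda ∩ Nikolai ∩ Sofia: 12:50–12:55, 16:35–16:40.
Restricted to 12:15–17:35: 12:50–12:55, 16:35–16:40.
Total common minutes: 5 + 5 = 10.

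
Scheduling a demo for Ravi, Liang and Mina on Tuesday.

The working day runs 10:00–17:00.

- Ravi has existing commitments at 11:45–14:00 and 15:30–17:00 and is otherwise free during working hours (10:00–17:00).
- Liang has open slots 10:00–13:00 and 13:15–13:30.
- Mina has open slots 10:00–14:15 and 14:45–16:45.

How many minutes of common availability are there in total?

105 minutes

Ravi free within 10:00–17:00: 10:00–11:45, 14:00–15:30.
Ravi ∩ Liang: 10:00–11:45.
Ravi ∩ Liang ∩ Mina: 10:00–11:45.
Total common minutes: 105.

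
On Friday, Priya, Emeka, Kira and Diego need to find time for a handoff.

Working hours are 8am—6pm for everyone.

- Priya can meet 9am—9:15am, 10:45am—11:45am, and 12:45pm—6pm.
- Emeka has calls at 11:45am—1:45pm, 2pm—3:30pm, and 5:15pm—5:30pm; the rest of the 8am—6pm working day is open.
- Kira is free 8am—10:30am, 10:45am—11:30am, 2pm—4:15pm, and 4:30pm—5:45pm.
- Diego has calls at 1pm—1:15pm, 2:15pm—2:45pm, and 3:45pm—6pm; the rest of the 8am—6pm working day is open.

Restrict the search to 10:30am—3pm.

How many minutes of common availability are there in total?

45 minutes

Emeka free within 08:00–18:00: 08:00–11:45, 13:45–14:00, 15:30–17:15, 17:30–18:00.
Diego free within 08:00–18:00: 08:00–13:00, 13:15–14:15, 14:45–15:45.
Priya ∩ Emeka: 09:00–09:15, 10:45–11:45, 13:45–14:00, 15:30–17:15, 17:30–18:00.
Priya ∩ Emeka ∩ Kira: 09:00–09:15, 10:45–11:30, 15:30–16:15, 16:30–17:15, 17:30–17:45.
Priya ∩ Emeka ∩ Kira ∩ Diego: 09:00–09:15, 10:45–11:30, 15:30–15:45.
Restricted to 10:30–15:00: 10:45–11:30.
Total common minutes: 45.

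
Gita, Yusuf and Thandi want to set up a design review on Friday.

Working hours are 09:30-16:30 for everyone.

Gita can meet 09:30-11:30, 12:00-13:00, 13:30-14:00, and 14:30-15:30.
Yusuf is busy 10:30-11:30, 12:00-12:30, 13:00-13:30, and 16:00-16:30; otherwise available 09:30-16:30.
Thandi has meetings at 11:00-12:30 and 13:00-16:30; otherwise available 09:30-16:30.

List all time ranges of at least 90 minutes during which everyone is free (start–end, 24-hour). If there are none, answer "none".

Yusuf free within 09:30–16:30: 09:30–10:30, 11:30–12:00, 12:30–13:00, 13:30–16:00.
Thandi free within 09:30–16:30: 09:30–11:00, 12:30–13:00.
Gita ∩ Yusuf: 09:30–10:30, 12:30–13:00, 13:30–14:00, 14:30–15:30.
Gita ∩ Yusuf ∩ Thandi: 09:30–10:30, 12:30–13:00.
Windows ≥ 90 min: (none).

none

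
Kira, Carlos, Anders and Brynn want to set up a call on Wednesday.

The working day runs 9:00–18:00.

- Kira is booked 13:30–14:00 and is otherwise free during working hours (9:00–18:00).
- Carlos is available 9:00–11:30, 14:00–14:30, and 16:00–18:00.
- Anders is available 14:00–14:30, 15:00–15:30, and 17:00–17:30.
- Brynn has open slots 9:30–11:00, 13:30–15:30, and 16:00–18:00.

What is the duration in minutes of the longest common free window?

Kira free within 09:00–18:00: 09:00–13:30, 14:00–18:00.
Kira ∩ Carlos: 09:00–11:30, 14:00–14:30, 16:00–18:00.
Kira ∩ Carlos ∩ Anders: 14:00–14:30, 17:00–17:30.
Kira ∩ Carlos ∩ Anders ∩ Brynn: 14:00–14:30, 17:00–17:30.
Common window lengths: 30, 30 min; longest is 30.

30 minutes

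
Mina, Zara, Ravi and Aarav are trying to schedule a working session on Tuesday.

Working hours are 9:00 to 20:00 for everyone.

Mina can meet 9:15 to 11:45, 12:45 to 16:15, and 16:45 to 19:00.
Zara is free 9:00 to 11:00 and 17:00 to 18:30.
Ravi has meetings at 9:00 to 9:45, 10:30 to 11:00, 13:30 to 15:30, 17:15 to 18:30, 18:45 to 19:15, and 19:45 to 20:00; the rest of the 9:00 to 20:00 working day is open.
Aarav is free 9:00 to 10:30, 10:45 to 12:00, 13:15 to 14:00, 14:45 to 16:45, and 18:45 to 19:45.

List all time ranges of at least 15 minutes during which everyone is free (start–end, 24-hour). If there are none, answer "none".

09:45–10:30

Ravi free within 09:00–20:00: 09:45–10:30, 11:00–13:30, 15:30–17:15, 18:30–18:45, 19:15–19:45.
Mina ∩ Zara: 09:15–11:00, 17:00–18:30.
Mina ∩ Zara ∩ Ravi: 09:45–10:30, 17:00–17:15.
Mina ∩ Zara ∩ Ravi ∩ Aarav: 09:45–10:30.
Windows ≥ 15 min: 09:45–10:30.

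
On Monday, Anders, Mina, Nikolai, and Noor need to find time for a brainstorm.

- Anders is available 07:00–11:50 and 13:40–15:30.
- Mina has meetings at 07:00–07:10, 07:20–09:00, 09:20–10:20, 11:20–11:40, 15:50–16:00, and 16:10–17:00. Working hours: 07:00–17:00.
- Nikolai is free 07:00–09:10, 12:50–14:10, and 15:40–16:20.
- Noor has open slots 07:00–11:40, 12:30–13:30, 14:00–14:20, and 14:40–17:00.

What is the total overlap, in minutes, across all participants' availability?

30 minutes

Mina free within 07:00–17:00: 07:10–07:20, 09:00–09:20, 10:20–11:20, 11:40–15:50, 16:00–16:10.
Anders ∩ Mina: 07:10–07:20, 09:00–09:20, 10:20–11:20, 11:40–11:50, 13:40–15:30.
Anders ∩ Mina ∩ Nikolai: 07:10–07:20, 09:00–09:10, 13:40–14:10.
Anders ∩ Mina ∩ Nikolai ∩ Noor: 07:10–07:20, 09:00–09:10, 14:00–14:10.
Total common minutes: 10 + 10 + 10 = 30.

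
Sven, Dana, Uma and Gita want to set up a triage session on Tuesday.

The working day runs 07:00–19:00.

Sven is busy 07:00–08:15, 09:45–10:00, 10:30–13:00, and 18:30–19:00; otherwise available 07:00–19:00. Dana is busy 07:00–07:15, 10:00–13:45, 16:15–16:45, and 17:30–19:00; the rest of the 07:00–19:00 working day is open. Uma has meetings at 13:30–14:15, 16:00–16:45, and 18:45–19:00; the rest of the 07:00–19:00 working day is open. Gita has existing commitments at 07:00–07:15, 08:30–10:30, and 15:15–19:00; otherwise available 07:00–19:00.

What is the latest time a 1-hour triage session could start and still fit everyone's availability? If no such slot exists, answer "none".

Sven free within 07:00–19:00: 08:15–09:45, 10:00–10:30, 13:00–18:30.
Dana free within 07:00–19:00: 07:15–10:00, 13:45–16:15, 16:45–17:30.
Uma free within 07:00–19:00: 07:00–13:30, 14:15–16:00, 16:45–18:45.
Gita free within 07:00–19:00: 07:15–08:30, 10:30–15:15.
Sven ∩ Dana: 08:15–09:45, 13:45–16:15, 16:45–17:30.
Sven ∩ Dana ∩ Uma: 08:15–09:45, 14:15–16:00, 16:45–17:30.
Sven ∩ Dana ∩ Uma ∩ Gita: 08:15–08:30, 14:15–15:15.
Windows ≥ 60 min: 14:15–15:15.
Latest start in the last window 14:15–15:15 is 15:15 − 60 min = 14:15.

14:15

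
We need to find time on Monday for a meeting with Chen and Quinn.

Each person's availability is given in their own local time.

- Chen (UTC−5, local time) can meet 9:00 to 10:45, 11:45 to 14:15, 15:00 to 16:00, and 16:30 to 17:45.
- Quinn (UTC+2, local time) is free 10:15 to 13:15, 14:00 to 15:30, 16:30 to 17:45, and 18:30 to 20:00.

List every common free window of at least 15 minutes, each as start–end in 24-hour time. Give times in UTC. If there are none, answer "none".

Chen → UTC: 14:00–15:45, 16:45–19:15, 20:00–21:00, 21:30–22:45.
Quinn → UTC: 08:15–11:15, 12:00–13:30, 14:30–15:45, 16:30–18:00.
Chen ∩ Quinn: 14:30–15:45, 16:45–18:00.
Windows ≥ 15 min: 14:30–15:45, 16:45–18:00.

14:30–15:45, 16:45–18:00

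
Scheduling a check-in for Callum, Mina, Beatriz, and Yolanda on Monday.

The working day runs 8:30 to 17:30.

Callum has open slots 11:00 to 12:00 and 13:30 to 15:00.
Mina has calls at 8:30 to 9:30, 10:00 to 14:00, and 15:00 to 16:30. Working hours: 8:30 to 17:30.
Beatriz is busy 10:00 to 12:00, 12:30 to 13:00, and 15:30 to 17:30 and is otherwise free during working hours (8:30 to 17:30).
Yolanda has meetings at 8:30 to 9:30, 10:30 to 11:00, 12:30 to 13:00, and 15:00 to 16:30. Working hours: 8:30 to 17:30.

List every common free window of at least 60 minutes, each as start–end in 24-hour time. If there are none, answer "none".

Mina free within 08:30–17:30: 09:30–10:00, 14:00–15:00, 16:30–17:30.
Beatriz free within 08:30–17:30: 08:30–10:00, 12:00–12:30, 13:00–15:30.
Yolanda free within 08:30–17:30: 09:30–10:30, 11:00–12:30, 13:00–15:00, 16:30–17:30.
Callum ∩ Mina: 14:00–15:00.
Callum ∩ Mina ∩ Beatriz: 14:00–15:00.
Callum ∩ Mina ∩ Beatriz ∩ Yolanda: 14:00–15:00.
Windows ≥ 60 min: 14:00–15:00.

14:00–15:00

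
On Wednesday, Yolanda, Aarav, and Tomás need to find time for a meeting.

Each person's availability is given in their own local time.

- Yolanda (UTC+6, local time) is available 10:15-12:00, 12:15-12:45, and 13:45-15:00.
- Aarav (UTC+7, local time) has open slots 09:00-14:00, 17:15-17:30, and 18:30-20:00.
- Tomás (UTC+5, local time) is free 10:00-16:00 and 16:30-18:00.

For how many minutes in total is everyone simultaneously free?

90 minutes

Yolanda → UTC: 04:15–06:00, 06:15–06:45, 07:45–09:00.
Aarav → UTC: 02:00–07:00, 10:15–10:30, 11:30–13:00.
Tomás → UTC: 05:00–11:00, 11:30–13:00.
Yolanda ∩ Aarav: 04:15–06:00, 06:15–06:45.
Yolanda ∩ Aarav ∩ Tomás: 05:00–06:00, 06:15–06:45.
Total common minutes: 60 + 30 = 90.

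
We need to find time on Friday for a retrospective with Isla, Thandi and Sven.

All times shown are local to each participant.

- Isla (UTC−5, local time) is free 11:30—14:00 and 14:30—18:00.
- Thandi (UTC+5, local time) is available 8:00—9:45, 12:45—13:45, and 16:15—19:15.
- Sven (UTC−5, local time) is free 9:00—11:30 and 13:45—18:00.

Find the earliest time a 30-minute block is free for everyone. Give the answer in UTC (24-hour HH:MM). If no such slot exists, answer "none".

none

Isla → UTC: 16:30–19:00, 19:30–23:00.
Thandi → UTC: 03:00–04:45, 07:45–08:45, 11:15–14:15.
Sven → UTC: 14:00–16:30, 18:45–23:00.
Isla ∩ Thandi: (none).
Isla ∩ Thandi ∩ Sven: (none).
Windows ≥ 30 min: (none).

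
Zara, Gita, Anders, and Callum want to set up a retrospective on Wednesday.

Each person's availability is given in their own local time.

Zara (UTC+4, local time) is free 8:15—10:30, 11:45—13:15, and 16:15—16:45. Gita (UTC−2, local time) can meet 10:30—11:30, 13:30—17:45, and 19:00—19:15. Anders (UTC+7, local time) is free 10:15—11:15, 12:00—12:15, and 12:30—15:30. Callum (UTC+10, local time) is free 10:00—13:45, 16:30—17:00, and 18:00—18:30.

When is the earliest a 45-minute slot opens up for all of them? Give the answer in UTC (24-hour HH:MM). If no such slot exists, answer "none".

Zara → UTC: 04:15–06:30, 07:45–09:15, 12:15–12:45.
Gita → UTC: 12:30–13:30, 15:30–19:45, 21:00–21:15.
Anders → UTC: 03:15–04:15, 05:00–05:15, 05:30–08:30.
Callum → UTC: 00:00–03:45, 06:30–07:00, 08:00–08:30.
Zara ∩ Gita: 12:30–12:45.
Zara ∩ Gita ∩ Anders: (none).
Zara ∩ Gita ∩ Anders ∩ Callum: (none).
Windows ≥ 45 min: (none).

none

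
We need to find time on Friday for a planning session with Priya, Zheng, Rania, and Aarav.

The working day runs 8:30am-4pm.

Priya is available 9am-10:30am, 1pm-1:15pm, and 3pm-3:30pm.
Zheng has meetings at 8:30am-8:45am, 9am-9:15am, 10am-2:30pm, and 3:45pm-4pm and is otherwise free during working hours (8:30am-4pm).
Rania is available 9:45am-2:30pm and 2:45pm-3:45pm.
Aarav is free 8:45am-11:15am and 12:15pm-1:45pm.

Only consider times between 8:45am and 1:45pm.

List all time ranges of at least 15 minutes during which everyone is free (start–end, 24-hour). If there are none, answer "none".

09:45–10:00

Zheng free within 08:30–16:00: 08:45–09:00, 09:15–10:00, 14:30–15:45.
Priya ∩ Zheng: 09:15–10:00, 15:00–15:30.
Priya ∩ Zheng ∩ Rania: 09:45–10:00, 15:00–15:30.
Priya ∩ Zheng ∩ Rania ∩ Aarav: 09:45–10:00.
Restricted to 08:45–13:45: 09:45–10:00.
Windows ≥ 15 min: 09:45–10:00.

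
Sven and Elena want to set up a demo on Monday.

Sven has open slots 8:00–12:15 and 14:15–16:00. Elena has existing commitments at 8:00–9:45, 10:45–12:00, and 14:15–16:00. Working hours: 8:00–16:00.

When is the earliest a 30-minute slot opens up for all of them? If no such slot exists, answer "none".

09:45

Elena free within 08:00–16:00: 09:45–10:45, 12:00–14:15.
Sven ∩ Elena: 09:45–10:45, 12:00–12:15.
Windows ≥ 30 min: 09:45–10:45.
Earliest such window starts at 09:45.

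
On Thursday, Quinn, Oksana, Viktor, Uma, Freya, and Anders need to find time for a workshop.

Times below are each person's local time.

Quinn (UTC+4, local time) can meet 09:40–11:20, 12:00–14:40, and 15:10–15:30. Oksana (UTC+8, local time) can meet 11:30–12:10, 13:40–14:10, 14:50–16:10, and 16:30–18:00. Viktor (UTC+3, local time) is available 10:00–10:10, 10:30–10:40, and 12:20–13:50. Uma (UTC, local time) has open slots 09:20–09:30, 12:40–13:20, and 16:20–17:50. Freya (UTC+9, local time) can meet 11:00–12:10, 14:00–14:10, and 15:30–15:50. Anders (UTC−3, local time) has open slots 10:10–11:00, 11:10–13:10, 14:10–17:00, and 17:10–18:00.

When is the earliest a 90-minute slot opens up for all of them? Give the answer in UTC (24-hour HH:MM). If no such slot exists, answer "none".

none

Quinn → UTC: 05:40–07:20, 08:00–10:40, 11:10–11:30.
Oksana → UTC: 03:30–04:10, 05:40–06:10, 06:50–08:10, 08:30–10:00.
Viktor → UTC: 07:00–07:10, 07:30–07:40, 09:20–10:50.
Uma → UTC: 09:20–09:30, 12:40–13:20, 16:20–17:50.
Freya → UTC: 02:00–03:10, 05:00–05:10, 06:30–06:50.
Anders → UTC: 13:10–14:00, 14:10–16:10, 17:10–20:00, 20:10–21:00.
Quinn ∩ Oksana: 05:40–06:10, 06:50–07:20, 08:00–08:10, 08:30–10:00.
Quinn ∩ Oksana ∩ Viktor: 07:00–07:10, 09:20–10:00.
Quinn ∩ Oksana ∩ Viktor ∩ Uma: 09:20–09:30.
Quinn ∩ Oksana ∩ Viktor ∩ Uma ∩ Freya: (none).
Quinn ∩ Oksana ∩ Viktor ∩ Uma ∩ Freya ∩ Anders: (none).
Windows ≥ 90 min: (none).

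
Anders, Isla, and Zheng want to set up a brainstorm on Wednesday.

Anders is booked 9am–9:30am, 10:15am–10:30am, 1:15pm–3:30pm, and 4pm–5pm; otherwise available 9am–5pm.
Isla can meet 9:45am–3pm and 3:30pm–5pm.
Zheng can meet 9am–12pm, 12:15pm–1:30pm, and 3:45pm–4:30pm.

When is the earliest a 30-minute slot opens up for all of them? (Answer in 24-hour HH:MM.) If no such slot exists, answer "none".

Anders free within 09:00–17:00: 09:30–10:15, 10:30–13:15, 15:30–16:00.
Anders ∩ Isla: 09:45–10:15, 10:30–13:15, 15:30–16:00.
Anders ∩ Isla ∩ Zheng: 09:45–10:15, 10:30–12:00, 12:15–13:15, 15:45–16:00.
Windows ≥ 30 min: 09:45–10:15, 10:30–12:00, 12:15–13:15.
Earliest such window starts at 09:45.

09:45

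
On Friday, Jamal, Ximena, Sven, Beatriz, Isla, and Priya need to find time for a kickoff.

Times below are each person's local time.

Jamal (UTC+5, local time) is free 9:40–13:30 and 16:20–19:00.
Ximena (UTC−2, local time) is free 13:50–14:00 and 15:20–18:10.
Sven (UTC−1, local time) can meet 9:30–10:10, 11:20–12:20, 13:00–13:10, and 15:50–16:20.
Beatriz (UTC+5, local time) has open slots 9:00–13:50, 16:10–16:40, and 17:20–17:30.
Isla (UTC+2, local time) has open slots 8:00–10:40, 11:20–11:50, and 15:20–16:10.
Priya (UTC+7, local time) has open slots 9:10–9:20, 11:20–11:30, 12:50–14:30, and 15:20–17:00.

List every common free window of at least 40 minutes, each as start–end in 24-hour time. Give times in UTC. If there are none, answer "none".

none

Jamal → UTC: 04:40–08:30, 11:20–14:00.
Ximena → UTC: 15:50–16:00, 17:20–20:10.
Sven → UTC: 10:30–11:10, 12:20–13:20, 14:00–14:10, 16:50–17:20.
Beatriz → UTC: 04:00–08:50, 11:10–11:40, 12:20–12:30.
Isla → UTC: 06:00–08:40, 09:20–09:50, 13:20–14:10.
Priya → UTC: 02:10–02:20, 04:20–04:30, 05:50–07:30, 08:20–10:00.
Jamal ∩ Ximena: (none).
Jamal ∩ Ximena ∩ Sven: (none).
Jamal ∩ Ximena ∩ Sven ∩ Beatriz: (none).
Jamal ∩ Ximena ∩ Sven ∩ Beatriz ∩ Isla: (none).
Jamal ∩ Ximena ∩ Sven ∩ Beatriz ∩ Isla ∩ Priya: (none).
Windows ≥ 40 min: (none).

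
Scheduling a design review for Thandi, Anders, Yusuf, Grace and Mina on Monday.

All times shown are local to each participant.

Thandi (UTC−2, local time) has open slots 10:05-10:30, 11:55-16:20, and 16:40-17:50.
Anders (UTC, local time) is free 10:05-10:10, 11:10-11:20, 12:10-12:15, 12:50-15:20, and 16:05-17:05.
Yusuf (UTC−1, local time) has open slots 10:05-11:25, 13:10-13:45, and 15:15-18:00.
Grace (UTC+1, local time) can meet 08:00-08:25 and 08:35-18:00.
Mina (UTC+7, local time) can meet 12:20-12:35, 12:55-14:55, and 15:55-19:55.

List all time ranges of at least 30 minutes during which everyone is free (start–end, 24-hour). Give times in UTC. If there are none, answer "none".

Thandi → UTC: 12:05–12:30, 13:55–18:20, 18:40–19:50.
Anders → UTC: 10:05–10:10, 11:10–11:20, 12:10–12:15, 12:50–15:20, 16:05–17:05.
Yusuf → UTC: 11:05–12:25, 14:10–14:45, 16:15–19:00.
Grace → UTC: 07:00–07:25, 07:35–17:00.
Mina → UTC: 05:20–05:35, 05:55–07:55, 08:55–12:55.
Thandi ∩ Anders: 12:10–12:15, 13:55–15:20, 16:05–17:05.
Thandi ∩ Anders ∩ Yusuf: 12:10–12:15, 14:10–14:45, 16:15–17:05.
Thandi ∩ Anders ∩ Yusuf ∩ Grace: 12:10–12:15, 14:10–14:45, 16:15–17:00.
Thandi ∩ Anders ∩ Yusuf ∩ Grace ∩ Mina: 12:10–12:15.
Windows ≥ 30 min: (none).

none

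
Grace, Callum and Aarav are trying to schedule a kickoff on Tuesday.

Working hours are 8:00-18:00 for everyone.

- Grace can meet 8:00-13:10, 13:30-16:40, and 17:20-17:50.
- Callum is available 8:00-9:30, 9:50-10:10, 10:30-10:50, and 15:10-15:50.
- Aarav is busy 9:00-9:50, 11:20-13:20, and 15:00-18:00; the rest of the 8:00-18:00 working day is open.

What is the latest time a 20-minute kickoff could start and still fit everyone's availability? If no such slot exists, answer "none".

Aarav free within 08:00–18:00: 08:00–09:00, 09:50–11:20, 13:20–15:00.
Grace ∩ Callum: 08:00–09:30, 09:50–10:10, 10:30–10:50, 15:10–15:50.
Grace ∩ Callum ∩ Aarav: 08:00–09:00, 09:50–10:10, 10:30–10:50.
Windows ≥ 20 min: 08:00–09:00, 09:50–10:10, 10:30–10:50.
Latest start in the last window 10:30–10:50 is 10:50 − 20 min = 10:30.

10:30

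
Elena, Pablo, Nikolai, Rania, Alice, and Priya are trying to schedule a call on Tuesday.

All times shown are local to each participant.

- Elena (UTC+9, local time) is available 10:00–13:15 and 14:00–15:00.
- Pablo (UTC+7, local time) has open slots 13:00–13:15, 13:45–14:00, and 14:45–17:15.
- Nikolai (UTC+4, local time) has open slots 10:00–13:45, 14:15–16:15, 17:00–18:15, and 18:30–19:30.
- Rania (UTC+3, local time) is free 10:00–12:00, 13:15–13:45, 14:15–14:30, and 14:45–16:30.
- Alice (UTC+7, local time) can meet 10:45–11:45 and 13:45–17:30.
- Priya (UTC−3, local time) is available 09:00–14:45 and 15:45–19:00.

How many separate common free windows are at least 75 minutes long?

Elena → UTC: 01:00–04:15, 05:00–06:00.
Pablo → UTC: 06:00–06:15, 06:45–07:00, 07:45–10:15.
Nikolai → UTC: 06:00–09:45, 10:15–12:15, 13:00–14:15, 14:30–15:30.
Rania → UTC: 07:00–09:00, 10:15–10:45, 11:15–11:30, 11:45–13:30.
Alice → UTC: 03:45–04:45, 06:45–10:30.
Priya → UTC: 12:00–17:45, 18:45–22:00.
Elena ∩ Pablo: (none).
Elena ∩ Pablo ∩ Nikolai: (none).
Elena ∩ Pablo ∩ Nikolai ∩ Rania: (none).
Elena ∩ Pablo ∩ Nikolai ∩ Rania ∩ Alice: (none).
Elena ∩ Pablo ∩ Nikolai ∩ Rania ∩ Alice ∩ Priya: (none).
Windows ≥ 75 min: (none).
That's 0 windows.

0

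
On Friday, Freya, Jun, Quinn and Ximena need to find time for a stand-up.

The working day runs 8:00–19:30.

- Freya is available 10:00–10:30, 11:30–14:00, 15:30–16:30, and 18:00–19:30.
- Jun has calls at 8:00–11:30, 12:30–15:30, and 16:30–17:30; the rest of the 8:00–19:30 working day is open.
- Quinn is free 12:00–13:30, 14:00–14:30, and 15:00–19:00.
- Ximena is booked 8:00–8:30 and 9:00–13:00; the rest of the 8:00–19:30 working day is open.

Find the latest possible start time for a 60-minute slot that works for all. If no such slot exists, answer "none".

Jun free within 08:00–19:30: 11:30–12:30, 15:30–16:30, 17:30–19:30.
Ximena free within 08:00–19:30: 08:30–09:00, 13:00–19:30.
Freya ∩ Jun: 11:30–12:30, 15:30–16:30, 18:00–19:30.
Freya ∩ Jun ∩ Quinn: 12:00–12:30, 15:30–16:30, 18:00–19:00.
Freya ∩ Jun ∩ Quinn ∩ Ximena: 15:30–16:30, 18:00–19:00.
Windows ≥ 60 min: 15:30–16:30, 18:00–19:00.
Latest start in the last window 18:00–19:00 is 19:00 − 60 min = 18:00.

18:00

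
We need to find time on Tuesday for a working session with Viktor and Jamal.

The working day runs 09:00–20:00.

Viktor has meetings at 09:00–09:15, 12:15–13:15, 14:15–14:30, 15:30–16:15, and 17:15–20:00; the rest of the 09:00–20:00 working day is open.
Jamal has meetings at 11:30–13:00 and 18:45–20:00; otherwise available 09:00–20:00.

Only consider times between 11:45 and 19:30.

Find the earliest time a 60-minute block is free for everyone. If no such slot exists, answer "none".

Viktor free within 09:00–20:00: 09:15–12:15, 13:15–14:15, 14:30–15:30, 16:15–17:15.
Jamal free within 09:00–20:00: 09:00–11:30, 13:00–18:45.
Viktor ∩ Jamal: 09:15–11:30, 13:15–14:15, 14:30–15:30, 16:15–17:15.
Restricted to 11:45–19:30: 13:15–14:15, 14:30–15:30, 16:15–17:15.
Windows ≥ 60 min: 13:15–14:15, 14:30–15:30, 16:15–17:15.
Earliest such window starts at 13:15.

13:15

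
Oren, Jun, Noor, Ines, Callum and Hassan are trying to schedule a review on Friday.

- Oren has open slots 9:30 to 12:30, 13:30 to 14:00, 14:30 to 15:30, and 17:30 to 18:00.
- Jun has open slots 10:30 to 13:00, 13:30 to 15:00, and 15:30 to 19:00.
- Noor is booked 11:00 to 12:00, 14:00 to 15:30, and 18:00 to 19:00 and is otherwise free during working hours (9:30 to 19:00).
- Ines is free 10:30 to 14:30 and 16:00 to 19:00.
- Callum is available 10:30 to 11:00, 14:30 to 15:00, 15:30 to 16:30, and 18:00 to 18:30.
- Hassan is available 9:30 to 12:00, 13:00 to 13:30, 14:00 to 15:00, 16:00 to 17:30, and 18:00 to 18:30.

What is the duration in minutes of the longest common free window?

30 minutes

Noor free within 09:30–19:00: 09:30–11:00, 12:00–14:00, 15:30–18:00.
Oren ∩ Jun: 10:30–12:30, 13:30–14:00, 14:30–15:00, 17:30–18:00.
Oren ∩ Jun ∩ Noor: 10:30–11:00, 12:00–12:30, 13:30–14:00, 17:30–18:00.
Oren ∩ Jun ∩ Noor ∩ Ines: 10:30–11:00, 12:00–12:30, 13:30–14:00, 17:30–18:00.
Oren ∩ Jun ∩ Noor ∩ Ines ∩ Callum: 10:30–11:00.
Oren ∩ Jun ∩ Noor ∩ Ines ∩ Callum ∩ Hassan: 10:30–11:00.
Single common window of 30 minutes.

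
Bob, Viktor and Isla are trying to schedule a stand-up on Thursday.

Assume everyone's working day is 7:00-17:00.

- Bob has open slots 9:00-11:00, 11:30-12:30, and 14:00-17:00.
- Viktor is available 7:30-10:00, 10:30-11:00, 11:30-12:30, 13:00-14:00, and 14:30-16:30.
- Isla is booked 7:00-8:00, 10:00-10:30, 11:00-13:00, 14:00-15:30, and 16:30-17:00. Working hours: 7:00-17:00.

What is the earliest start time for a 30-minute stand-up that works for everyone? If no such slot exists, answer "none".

09:00

Isla free within 07:00–17:00: 08:00–10:00, 10:30–11:00, 13:00–14:00, 15:30–16:30.
Bob ∩ Viktor: 09:00–10:00, 10:30–11:00, 11:30–12:30, 14:30–16:30.
Bob ∩ Viktor ∩ Isla: 09:00–10:00, 10:30–11:00, 15:30–16:30.
Windows ≥ 30 min: 09:00–10:00, 10:30–11:00, 15:30–16:30.
Earliest such window starts at 09:00.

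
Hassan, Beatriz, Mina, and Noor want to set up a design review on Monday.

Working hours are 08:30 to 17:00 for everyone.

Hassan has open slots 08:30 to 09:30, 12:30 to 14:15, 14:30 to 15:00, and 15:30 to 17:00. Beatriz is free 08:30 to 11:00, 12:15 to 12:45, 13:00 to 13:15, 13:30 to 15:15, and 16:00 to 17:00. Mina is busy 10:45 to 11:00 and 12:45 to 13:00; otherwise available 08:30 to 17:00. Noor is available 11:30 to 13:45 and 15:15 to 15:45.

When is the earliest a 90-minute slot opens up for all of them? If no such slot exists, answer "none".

none

Mina free within 08:30–17:00: 08:30–10:45, 11:00–12:45, 13:00–17:00.
Hassan ∩ Beatriz: 08:30–09:30, 12:30–12:45, 13:00–13:15, 13:30–14:15, 14:30–15:00, 16:00–17:00.
Hassan ∩ Beatriz ∩ Mina: 08:30–09:30, 12:30–12:45, 13:00–13:15, 13:30–14:15, 14:30–15:00, 16:00–17:00.
Hassan ∩ Beatriz ∩ Mina ∩ Noor: 12:30–12:45, 13:00–13:15, 13:30–13:45.
Windows ≥ 90 min: (none).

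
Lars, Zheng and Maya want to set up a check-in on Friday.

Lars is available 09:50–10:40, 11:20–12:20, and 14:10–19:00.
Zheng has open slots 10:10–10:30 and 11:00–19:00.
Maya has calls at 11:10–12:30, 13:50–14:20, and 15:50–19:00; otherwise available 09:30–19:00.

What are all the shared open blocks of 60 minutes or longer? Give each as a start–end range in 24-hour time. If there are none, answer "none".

14:20–15:50

Maya free within 09:30–19:00: 09:30–11:10, 12:30–13:50, 14:20–15:50.
Lars ∩ Zheng: 10:10–10:30, 11:20–12:20, 14:10–19:00.
Lars ∩ Zheng ∩ Maya: 10:10–10:30, 14:20–15:50.
Windows ≥ 60 min: 14:20–15:50.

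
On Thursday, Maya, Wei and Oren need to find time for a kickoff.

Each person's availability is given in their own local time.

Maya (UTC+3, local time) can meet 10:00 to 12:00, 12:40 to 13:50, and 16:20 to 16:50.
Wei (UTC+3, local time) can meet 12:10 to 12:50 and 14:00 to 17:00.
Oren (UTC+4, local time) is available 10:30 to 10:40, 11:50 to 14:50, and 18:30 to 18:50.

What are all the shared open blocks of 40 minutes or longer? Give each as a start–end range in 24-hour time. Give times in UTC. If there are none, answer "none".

none

Maya → UTC: 07:00–09:00, 09:40–10:50, 13:20–13:50.
Wei → UTC: 09:10–09:50, 11:00–14:00.
Oren → UTC: 06:30–06:40, 07:50–10:50, 14:30–14:50.
Maya ∩ Wei: 09:40–09:50, 13:20–13:50.
Maya ∩ Wei ∩ Oren: 09:40–09:50.
Windows ≥ 40 min: (none).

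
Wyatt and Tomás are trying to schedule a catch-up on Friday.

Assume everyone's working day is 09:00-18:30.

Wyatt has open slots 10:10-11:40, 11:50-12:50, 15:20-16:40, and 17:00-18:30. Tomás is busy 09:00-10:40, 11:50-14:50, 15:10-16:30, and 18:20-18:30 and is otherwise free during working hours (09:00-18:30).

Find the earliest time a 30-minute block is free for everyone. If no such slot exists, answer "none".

10:40

Tomás free within 09:00–18:30: 10:40–11:50, 14:50–15:10, 16:30–18:20.
Wyatt ∩ Tomás: 10:40–11:40, 16:30–16:40, 17:00–18:20.
Windows ≥ 30 min: 10:40–11:40, 17:00–18:20.
Earliest such window starts at 10:40.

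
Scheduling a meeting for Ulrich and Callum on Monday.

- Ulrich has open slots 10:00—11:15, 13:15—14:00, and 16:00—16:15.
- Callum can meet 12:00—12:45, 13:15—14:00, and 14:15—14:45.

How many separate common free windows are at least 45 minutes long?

1

Ulrich ∩ Callum: 13:15–14:00.
Windows ≥ 45 min: 13:15–14:00.
That's 1 window.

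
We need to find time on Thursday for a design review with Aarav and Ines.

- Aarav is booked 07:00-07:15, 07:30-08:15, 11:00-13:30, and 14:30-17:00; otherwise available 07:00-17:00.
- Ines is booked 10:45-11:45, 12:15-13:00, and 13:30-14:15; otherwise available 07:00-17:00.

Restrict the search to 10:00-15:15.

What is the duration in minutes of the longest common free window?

Aarav free within 07:00–17:00: 07:15–07:30, 08:15–11:00, 13:30–14:30.
Ines free within 07:00–17:00: 07:00–10:45, 11:45–12:15, 13:00–13:30, 14:15–17:00.
Aarav ∩ Ines: 07:15–07:30, 08:15–10:45, 14:15–14:30.
Restricted to 10:00–15:15: 10:00–10:45, 14:15–14:30.
Common window lengths: 45, 15 min; longest is 45.

45 minutes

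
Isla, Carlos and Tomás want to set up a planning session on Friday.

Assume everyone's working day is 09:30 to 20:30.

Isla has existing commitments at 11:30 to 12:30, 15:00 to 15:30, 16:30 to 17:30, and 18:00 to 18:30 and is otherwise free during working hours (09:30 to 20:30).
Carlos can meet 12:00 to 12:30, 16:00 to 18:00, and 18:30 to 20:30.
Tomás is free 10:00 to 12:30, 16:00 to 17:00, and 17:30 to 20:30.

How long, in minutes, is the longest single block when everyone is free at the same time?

120 minutes

Isla free within 09:30–20:30: 09:30–11:30, 12:30–15:00, 15:30–16:30, 17:30–18:00, 18:30–20:30.
Isla ∩ Carlos: 16:00–16:30, 17:30–18:00, 18:30–20:30.
Isla ∩ Carlos ∩ Tomás: 16:00–16:30, 17:30–18:00, 18:30–20:30.
Common window lengths: 30, 30, 120 min; longest is 120.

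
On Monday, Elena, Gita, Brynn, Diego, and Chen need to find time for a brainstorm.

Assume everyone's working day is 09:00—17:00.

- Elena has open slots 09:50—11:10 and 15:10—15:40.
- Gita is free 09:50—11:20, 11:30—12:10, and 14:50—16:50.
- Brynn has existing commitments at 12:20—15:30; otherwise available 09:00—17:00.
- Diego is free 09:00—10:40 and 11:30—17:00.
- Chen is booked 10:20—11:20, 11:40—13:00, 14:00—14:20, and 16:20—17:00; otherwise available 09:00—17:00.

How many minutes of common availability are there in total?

40 minutes

Brynn free within 09:00–17:00: 09:00–12:20, 15:30–17:00.
Chen free within 09:00–17:00: 09:00–10:20, 11:20–11:40, 13:00–14:00, 14:20–16:20.
Elena ∩ Gita: 09:50–11:10, 15:10–15:40.
Elena ∩ Gita ∩ Brynn: 09:50–11:10, 15:30–15:40.
Elena ∩ Gita ∩ Brynn ∩ Diego: 09:50–10:40, 15:30–15:40.
Elena ∩ Gita ∩ Brynn ∩ Diego ∩ Chen: 09:50–10:20, 15:30–15:40.
Total common minutes: 30 + 10 = 40.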